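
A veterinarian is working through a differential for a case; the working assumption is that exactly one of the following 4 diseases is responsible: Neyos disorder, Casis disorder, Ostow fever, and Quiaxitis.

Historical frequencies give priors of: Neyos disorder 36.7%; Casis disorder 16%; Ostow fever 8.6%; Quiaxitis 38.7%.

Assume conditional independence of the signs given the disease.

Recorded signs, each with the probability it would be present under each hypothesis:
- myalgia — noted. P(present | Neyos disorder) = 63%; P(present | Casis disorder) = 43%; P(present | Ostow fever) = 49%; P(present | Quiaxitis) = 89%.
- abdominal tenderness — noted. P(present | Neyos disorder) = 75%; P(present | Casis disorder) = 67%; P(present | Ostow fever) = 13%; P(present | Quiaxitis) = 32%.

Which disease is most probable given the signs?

Multiply each prior by the joint likelihood of the sign pattern:
  Neyos disorder: 0.367 × 0.63 × 0.75 = 0.17341
  Casis disorder: 0.160 × 0.43 × 0.67 = 0.046096
  Ostow fever: 0.086 × 0.49 × 0.13 = 0.0054782
  Quiaxitis: 0.387 × 0.89 × 0.32 = 0.11022
The unnormalized weights sum to 0.3352.
P(Neyos disorder | evidence) ≈ 0.17341 / 0.3352 ≈ 0.517
P(Casis disorder | evidence) ≈ 0.046096 / 0.3352 ≈ 0.138
P(Ostow fever | evidence) ≈ 0.0054782 / 0.3352 ≈ 0.016
P(Quiaxitis | evidence) ≈ 0.11022 / 0.3352 ≈ 0.329
The largest is 0.517, so Neyos disorder is most probable.

Neyos disorder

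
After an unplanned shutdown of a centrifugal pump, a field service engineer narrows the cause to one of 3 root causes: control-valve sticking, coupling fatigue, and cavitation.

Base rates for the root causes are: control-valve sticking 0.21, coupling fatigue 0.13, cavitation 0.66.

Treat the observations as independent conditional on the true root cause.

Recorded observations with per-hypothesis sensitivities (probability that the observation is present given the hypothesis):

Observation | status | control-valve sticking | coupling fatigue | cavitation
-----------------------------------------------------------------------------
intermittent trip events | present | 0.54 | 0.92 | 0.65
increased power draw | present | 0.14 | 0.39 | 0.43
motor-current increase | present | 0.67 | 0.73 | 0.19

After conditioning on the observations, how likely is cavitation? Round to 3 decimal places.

0.440

For each hypothesis, the unnormalized posterior weight is prior × product of the observation likelihoods:
  control-valve sticking: 0.21 × 0.54 × 0.14 × 0.67 = 0.010637
  coupling fatigue: 0.13 × 0.92 × 0.39 × 0.73 = 0.03405
  cavitation: 0.66 × 0.65 × 0.43 × 0.19 = 0.035049
The unnormalized weights sum to 0.079736.
P(cavitation | evidence) = 0.035049 / 0.079736 ≈ 0.440.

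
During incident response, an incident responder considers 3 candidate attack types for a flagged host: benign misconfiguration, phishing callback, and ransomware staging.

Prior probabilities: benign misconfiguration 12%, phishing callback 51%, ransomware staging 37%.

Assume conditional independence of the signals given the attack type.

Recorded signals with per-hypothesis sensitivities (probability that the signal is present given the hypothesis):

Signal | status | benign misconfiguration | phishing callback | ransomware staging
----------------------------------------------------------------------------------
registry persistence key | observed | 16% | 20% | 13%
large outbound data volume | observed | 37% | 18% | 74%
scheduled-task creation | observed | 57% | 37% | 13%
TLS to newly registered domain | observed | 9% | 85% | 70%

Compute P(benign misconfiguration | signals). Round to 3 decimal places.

0.039

By Bayes' rule with conditional independence, the unnormalized weight for each hypothesis is prior × ∏ likelihoods:
  benign misconfiguration: 0.12 × 0.16 × 0.37 × 0.57 × 0.09 = 0.00036444
  phishing callback: 0.51 × 0.20 × 0.18 × 0.37 × 0.85 = 0.0057742
  ransomware staging: 0.37 × 0.13 × 0.74 × 0.13 × 0.70 = 0.0032391
Normalizing constant Z = 0.00036444 + 0.0057742 + 0.0032391 = 0.0093777.
P(benign misconfiguration | evidence) = 0.00036444 / 0.0093777 ≈ 0.039.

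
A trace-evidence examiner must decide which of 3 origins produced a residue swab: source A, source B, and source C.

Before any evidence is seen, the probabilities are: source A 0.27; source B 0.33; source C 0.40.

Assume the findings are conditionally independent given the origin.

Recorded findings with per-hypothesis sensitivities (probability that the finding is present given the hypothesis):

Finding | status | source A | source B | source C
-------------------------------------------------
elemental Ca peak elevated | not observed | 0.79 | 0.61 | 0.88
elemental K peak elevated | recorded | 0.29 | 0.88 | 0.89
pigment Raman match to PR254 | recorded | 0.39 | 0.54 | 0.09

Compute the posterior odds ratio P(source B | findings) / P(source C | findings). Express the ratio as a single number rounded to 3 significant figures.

Posterior odds equal prior odds times the likelihood ratio; only the two competing hypotheses matter (using 1 − P(present | H) for each absent finding).
  source B: 0.33 × (1 − 0.61) × 0.88 × 0.54 = 0.061158
  source C: 0.40 × (1 − 0.88) × 0.89 × 0.09 = 0.0038448
Odds(source B : source C) = 0.061158 / 0.0038448 ≈ 15.9.

15.9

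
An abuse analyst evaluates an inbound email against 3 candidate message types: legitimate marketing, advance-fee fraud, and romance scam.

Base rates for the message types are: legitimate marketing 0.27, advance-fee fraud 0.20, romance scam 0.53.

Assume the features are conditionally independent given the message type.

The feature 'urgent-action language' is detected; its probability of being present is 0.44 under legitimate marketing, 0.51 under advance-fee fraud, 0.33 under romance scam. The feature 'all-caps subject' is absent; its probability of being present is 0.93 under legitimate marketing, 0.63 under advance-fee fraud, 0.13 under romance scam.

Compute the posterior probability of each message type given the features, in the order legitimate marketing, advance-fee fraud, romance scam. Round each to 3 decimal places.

0.042, 0.190, 0.768

For each hypothesis, the unnormalized posterior weight is prior × product of the feature likelihoods (using 1 − P(present | H) for each absent feature):
  legitimate marketing: 0.27 × 0.44 × (1 − 0.93) = 0.008316
  advance-fee fraud: 0.20 × 0.51 × (1 − 0.63) = 0.03774
  romance scam: 0.53 × 0.33 × (1 − 0.13) = 0.15216
Marginal likelihood of the evidence = 0.19822.
P(legitimate marketing | evidence) = 0.008316 / 0.19822 ≈ 0.042
P(advance-fee fraud | evidence) = 0.03774 / 0.19822 ≈ 0.190
P(romance scam | evidence) = 0.15216 / 0.19822 ≈ 0.768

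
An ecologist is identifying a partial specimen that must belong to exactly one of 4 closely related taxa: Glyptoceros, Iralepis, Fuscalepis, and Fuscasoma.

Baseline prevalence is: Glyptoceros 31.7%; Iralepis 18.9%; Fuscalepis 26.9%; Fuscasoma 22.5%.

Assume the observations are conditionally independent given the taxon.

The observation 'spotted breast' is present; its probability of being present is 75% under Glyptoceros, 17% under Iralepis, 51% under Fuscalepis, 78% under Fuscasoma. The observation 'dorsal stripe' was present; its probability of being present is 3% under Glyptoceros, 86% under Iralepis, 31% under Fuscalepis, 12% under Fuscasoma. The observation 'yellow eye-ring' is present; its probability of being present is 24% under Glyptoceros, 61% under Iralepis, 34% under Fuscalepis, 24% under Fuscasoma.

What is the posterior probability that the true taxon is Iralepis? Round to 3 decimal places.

0.443

By Bayes' rule with conditional independence, the unnormalized weight for each hypothesis is prior × ∏ likelihoods:
  Glyptoceros: 0.317 × 0.75 × 0.03 × 0.24 = 0.0017118
  Iralepis: 0.189 × 0.17 × 0.86 × 0.61 = 0.016855
  Fuscalepis: 0.269 × 0.51 × 0.31 × 0.34 = 0.01446
  Fuscasoma: 0.225 × 0.78 × 0.12 × 0.24 = 0.0050544
Normalizing constant Z = 0.0017118 + 0.016855 + 0.01446 + 0.0050544 = 0.038081.
P(Iralepis | evidence) = 0.016855 / 0.038081 ≈ 0.443.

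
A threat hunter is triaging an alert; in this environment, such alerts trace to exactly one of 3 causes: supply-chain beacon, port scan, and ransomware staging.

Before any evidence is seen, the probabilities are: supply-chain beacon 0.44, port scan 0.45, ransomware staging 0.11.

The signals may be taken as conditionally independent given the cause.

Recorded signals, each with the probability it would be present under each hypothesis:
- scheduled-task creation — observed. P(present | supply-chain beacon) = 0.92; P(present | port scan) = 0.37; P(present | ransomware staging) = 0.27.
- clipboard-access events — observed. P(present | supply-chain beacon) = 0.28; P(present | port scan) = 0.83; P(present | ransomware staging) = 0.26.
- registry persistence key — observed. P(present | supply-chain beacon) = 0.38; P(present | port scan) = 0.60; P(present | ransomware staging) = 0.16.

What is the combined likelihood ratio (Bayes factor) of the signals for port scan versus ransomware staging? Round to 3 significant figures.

Joint likelihood of the signal pattern under each hypothesis:
  port scan: 0.37 × 0.83 × 0.60 = 0.18426
  ransomware staging: 0.27 × 0.26 × 0.16 = 0.011232
Bayes factor = 0.18426 / 0.011232 ≈ 16.4

16.4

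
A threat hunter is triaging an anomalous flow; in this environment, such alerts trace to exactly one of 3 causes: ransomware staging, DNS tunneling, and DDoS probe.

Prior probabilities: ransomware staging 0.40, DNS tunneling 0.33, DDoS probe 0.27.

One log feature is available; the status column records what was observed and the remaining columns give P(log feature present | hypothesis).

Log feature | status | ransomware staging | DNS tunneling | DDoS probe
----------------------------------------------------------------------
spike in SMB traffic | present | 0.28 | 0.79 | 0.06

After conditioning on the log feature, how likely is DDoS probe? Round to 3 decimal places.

0.042

By Bayes' rule, the unnormalized weight for each hypothesis is prior × likelihood:
  ransomware staging: 0.40 × 0.28 = 0.112
  DNS tunneling: 0.33 × 0.79 = 0.2607
  DDoS probe: 0.27 × 0.06 = 0.0162
Normalizing constant Z = 0.112 + 0.2607 + 0.0162 = 0.3889.
P(DDoS probe | evidence) = 0.0162 / 0.3889 ≈ 0.042.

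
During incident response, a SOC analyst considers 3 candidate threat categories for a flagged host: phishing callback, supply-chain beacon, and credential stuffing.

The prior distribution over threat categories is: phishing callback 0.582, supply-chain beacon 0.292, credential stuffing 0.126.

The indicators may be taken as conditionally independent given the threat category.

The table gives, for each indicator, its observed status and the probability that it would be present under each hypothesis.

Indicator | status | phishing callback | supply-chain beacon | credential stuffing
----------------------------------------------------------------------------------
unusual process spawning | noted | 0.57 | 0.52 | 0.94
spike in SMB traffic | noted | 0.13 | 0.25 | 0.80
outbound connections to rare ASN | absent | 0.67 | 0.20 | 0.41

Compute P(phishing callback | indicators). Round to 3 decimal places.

0.142

For each hypothesis, the unnormalized posterior weight is prior × product of the indicator likelihoods (using 1 − P(present | H) for each absent indicator):
  phishing callback: 0.582 × 0.57 × 0.13 × (1 − 0.67) = 0.014232
  supply-chain beacon: 0.292 × 0.52 × 0.25 × (1 − 0.20) = 0.030368
  credential stuffing: 0.126 × 0.94 × 0.80 × (1 − 0.41) = 0.055904
Normalizing constant Z = 0.014232 + 0.030368 + 0.055904 = 0.1005.
P(phishing callback | evidence) = 0.014232 / 0.1005 ≈ 0.142.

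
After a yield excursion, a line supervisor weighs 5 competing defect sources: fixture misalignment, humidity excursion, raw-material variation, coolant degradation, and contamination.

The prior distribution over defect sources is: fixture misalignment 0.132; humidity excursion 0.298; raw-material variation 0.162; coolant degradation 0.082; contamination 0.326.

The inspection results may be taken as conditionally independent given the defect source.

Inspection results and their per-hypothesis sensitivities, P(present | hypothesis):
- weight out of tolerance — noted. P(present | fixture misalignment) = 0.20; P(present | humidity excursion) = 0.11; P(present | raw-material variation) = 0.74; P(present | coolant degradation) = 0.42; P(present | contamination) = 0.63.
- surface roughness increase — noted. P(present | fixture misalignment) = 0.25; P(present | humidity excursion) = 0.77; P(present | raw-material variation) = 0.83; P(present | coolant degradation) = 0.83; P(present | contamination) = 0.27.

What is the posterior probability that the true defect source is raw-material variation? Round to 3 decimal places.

Multiply each prior by the joint likelihood of the inspection result pattern:
  fixture misalignment: 0.132 × 0.20 × 0.25 = 0.0066
  humidity excursion: 0.298 × 0.11 × 0.77 = 0.025241
  raw-material variation: 0.162 × 0.74 × 0.83 = 0.0995
  coolant degradation: 0.082 × 0.42 × 0.83 = 0.028585
  contamination: 0.326 × 0.63 × 0.27 = 0.055453
Marginal likelihood of the evidence = 0.21538.
P(raw-material variation | evidence) = 0.0995 / 0.21538 ≈ 0.462.

0.462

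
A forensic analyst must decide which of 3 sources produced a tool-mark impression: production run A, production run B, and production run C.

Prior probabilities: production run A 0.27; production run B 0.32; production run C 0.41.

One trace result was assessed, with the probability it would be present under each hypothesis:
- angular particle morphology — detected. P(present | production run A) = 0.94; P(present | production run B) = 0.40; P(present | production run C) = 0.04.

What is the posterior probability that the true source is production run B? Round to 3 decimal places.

By Bayes' rule, the unnormalized weight for each hypothesis is prior × likelihood:
  production run A: 0.27 × 0.94 = 0.2538
  production run B: 0.32 × 0.40 = 0.128
  production run C: 0.41 × 0.04 = 0.0164
Marginal likelihood of the evidence = 0.3982.
P(production run B | evidence) = 0.128 / 0.3982 ≈ 0.321.

0.321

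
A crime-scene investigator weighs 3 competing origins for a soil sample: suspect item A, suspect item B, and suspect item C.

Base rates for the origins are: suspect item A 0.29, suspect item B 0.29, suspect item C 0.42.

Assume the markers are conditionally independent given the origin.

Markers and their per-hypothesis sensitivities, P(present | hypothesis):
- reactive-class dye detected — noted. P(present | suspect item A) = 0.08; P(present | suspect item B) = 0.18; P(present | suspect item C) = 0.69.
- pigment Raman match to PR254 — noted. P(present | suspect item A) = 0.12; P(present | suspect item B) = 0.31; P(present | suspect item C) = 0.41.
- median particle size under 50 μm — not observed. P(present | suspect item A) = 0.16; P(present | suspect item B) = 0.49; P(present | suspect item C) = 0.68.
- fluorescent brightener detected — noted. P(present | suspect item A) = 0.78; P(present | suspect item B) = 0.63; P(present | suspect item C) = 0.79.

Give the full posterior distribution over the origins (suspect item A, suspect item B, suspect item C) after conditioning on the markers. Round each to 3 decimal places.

0.049, 0.140, 0.810

For each hypothesis, the unnormalized posterior weight is prior × product of the marker likelihoods (using 1 − P(present | H) for each absent marker):
  suspect item A: 0.29 × 0.08 × 0.12 × (1 − 0.16) × 0.78 = 0.0018241
  suspect item B: 0.29 × 0.18 × 0.31 × (1 − 0.49) × 0.63 = 0.0051993
  suspect item C: 0.42 × 0.69 × 0.41 × (1 − 0.68) × 0.79 = 0.030037
Marginal likelihood of the evidence = 0.037061.
P(suspect item A | evidence) = 0.0018241 / 0.037061 ≈ 0.049
P(suspect item B | evidence) = 0.0051993 / 0.037061 ≈ 0.140
P(suspect item C | evidence) = 0.030037 / 0.037061 ≈ 0.810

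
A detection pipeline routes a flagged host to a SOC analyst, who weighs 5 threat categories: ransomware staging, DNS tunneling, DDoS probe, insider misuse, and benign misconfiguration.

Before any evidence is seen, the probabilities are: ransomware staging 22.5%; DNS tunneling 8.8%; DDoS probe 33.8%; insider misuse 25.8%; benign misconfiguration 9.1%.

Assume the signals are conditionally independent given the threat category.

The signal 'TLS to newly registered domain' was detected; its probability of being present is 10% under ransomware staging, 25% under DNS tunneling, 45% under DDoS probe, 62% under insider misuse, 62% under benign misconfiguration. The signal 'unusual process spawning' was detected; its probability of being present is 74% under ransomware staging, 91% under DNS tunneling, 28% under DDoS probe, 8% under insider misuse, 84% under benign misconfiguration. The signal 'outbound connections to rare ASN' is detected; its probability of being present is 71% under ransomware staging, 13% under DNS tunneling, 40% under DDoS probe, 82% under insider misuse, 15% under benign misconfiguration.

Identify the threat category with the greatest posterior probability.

By Bayes' rule with conditional independence, the unnormalized weight for each hypothesis is prior × ∏ likelihoods:
  ransomware staging: 0.225 × 0.10 × 0.74 × 0.71 = 0.011822
  DNS tunneling: 0.088 × 0.25 × 0.91 × 0.13 = 0.0026026
  DDoS probe: 0.338 × 0.45 × 0.28 × 0.40 = 0.017035
  insider misuse: 0.258 × 0.62 × 0.08 × 0.82 = 0.010493
  benign misconfiguration: 0.091 × 0.62 × 0.84 × 0.15 = 0.0071089
Marginal likelihood of the evidence = 0.049062.
P(ransomware staging | evidence) ≈ 0.011822 / 0.049062 ≈ 0.241
P(DNS tunneling | evidence) ≈ 0.0026026 / 0.049062 ≈ 0.053
P(DDoS probe | evidence) ≈ 0.017035 / 0.049062 ≈ 0.347
P(insider misuse | evidence) ≈ 0.010493 / 0.049062 ≈ 0.214
P(benign misconfiguration | evidence) ≈ 0.0071089 / 0.049062 ≈ 0.145
The largest is 0.347, so DDoS probe is most probable.

DDoS probe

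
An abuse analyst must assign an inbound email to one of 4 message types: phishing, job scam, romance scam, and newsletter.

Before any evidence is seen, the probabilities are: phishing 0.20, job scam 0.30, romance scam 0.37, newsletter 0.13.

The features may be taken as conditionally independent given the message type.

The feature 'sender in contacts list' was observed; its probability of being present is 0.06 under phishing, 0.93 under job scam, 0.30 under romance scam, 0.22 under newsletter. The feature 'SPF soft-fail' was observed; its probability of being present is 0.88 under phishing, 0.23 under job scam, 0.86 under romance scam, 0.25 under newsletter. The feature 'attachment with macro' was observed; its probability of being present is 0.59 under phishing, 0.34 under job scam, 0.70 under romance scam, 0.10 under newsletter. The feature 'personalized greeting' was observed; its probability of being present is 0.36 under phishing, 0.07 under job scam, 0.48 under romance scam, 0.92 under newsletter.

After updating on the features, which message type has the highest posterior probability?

Multiply each prior by the joint likelihood of the feature pattern:
  phishing: 0.20 × 0.06 × 0.88 × 0.59 × 0.36 = 0.0022429
  job scam: 0.30 × 0.93 × 0.23 × 0.34 × 0.07 = 0.0015272
  romance scam: 0.37 × 0.30 × 0.86 × 0.70 × 0.48 = 0.032075
  newsletter: 0.13 × 0.22 × 0.25 × 0.10 × 0.92 = 0.0006578
Normalizing constant Z = 0.0022429 + 0.0015272 + 0.032075 + 0.0006578 = 0.036503.
P(phishing | evidence) ≈ 0.0022429 / 0.036503 ≈ 0.061
P(job scam | evidence) ≈ 0.0015272 / 0.036503 ≈ 0.042
P(romance scam | evidence) ≈ 0.032075 / 0.036503 ≈ 0.879
P(newsletter | evidence) ≈ 0.0006578 / 0.036503 ≈ 0.018
The largest is 0.879, so romance scam is most probable.

romance scam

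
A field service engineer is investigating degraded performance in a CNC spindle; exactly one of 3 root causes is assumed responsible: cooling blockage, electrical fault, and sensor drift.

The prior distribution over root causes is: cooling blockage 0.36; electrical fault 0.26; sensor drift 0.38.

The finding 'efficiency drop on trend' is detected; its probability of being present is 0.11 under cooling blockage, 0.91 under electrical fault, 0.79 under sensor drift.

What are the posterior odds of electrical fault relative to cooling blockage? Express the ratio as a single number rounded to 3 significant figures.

5.97

Unnormalized posterior weight (prior times the finding likelihood) for each of the two hypotheses:
  electrical fault: 0.26 × 0.91 = 0.2366
  cooling blockage: 0.36 × 0.11 = 0.0396
Posterior odds = 0.2366 / 0.0396 ≈ 5.97.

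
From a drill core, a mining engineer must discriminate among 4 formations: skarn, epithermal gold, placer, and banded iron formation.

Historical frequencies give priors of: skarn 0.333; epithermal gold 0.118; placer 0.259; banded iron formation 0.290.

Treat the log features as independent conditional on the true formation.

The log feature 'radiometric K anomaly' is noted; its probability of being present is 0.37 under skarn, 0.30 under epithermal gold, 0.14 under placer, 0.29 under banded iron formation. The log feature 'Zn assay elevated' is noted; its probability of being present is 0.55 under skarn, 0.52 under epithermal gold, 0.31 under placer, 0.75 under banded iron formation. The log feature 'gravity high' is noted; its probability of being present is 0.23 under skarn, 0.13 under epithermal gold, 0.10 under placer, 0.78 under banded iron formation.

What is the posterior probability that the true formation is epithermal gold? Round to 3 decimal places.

For each hypothesis, the unnormalized posterior weight is prior × product of the log feature likelihoods:
  skarn: 0.333 × 0.37 × 0.55 × 0.23 = 0.015586
  epithermal gold: 0.118 × 0.30 × 0.52 × 0.13 = 0.002393
  placer: 0.259 × 0.14 × 0.31 × 0.10 = 0.0011241
  banded iron formation: 0.290 × 0.29 × 0.75 × 0.78 = 0.049198
Normalizing constant Z = 0.015586 + 0.002393 + 0.0011241 + 0.049198 = 0.068302.
P(epithermal gold | evidence) = 0.002393 / 0.068302 ≈ 0.035.

0.035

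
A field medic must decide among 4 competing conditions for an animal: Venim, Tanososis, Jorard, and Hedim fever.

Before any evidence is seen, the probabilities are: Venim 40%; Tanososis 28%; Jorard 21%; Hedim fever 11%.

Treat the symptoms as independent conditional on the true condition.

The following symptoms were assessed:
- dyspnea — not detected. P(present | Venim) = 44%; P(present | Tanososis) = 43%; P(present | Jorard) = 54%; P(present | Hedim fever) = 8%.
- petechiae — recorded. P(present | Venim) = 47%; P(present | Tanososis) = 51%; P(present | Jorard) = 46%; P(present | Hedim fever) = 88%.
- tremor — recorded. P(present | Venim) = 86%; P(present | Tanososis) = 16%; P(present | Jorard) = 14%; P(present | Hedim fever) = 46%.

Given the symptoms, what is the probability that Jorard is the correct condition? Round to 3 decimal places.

0.041

By Bayes' rule with conditional independence, the unnormalized weight for each hypothesis is prior × ∏ likelihoods (using 1 − P(present | H) for each absent symptom):
  Venim: 0.40 × (1 − 0.44) × 0.47 × 0.86 = 0.090541
  Tanososis: 0.28 × (1 − 0.43) × 0.51 × 0.16 = 0.013023
  Jorard: 0.21 × (1 − 0.54) × 0.46 × 0.14 = 0.006221
  Hedim fever: 0.11 × (1 − 0.08) × 0.88 × 0.46 = 0.040966
Marginal likelihood of the evidence = 0.15075.
P(Jorard | evidence) = 0.006221 / 0.15075 ≈ 0.041.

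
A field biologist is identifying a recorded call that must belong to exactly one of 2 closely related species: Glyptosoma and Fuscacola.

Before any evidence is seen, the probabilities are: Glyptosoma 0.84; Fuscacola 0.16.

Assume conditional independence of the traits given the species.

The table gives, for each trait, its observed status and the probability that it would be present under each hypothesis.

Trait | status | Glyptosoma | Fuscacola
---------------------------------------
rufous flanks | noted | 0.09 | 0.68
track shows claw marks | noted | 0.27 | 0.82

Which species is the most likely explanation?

Fuscacola

By Bayes' rule with conditional independence, the unnormalized weight for each hypothesis is prior × ∏ likelihoods:
  Glyptosoma: 0.84 × 0.09 × 0.27 = 0.020412
  Fuscacola: 0.16 × 0.68 × 0.82 = 0.089216
Marginal likelihood of the evidence = 0.10963.
P(Glyptosoma | evidence) ≈ 0.020412 / 0.10963 ≈ 0.186
P(Fuscacola | evidence) ≈ 0.089216 / 0.10963 ≈ 0.814
The largest is 0.814, so Fuscacola is most probable.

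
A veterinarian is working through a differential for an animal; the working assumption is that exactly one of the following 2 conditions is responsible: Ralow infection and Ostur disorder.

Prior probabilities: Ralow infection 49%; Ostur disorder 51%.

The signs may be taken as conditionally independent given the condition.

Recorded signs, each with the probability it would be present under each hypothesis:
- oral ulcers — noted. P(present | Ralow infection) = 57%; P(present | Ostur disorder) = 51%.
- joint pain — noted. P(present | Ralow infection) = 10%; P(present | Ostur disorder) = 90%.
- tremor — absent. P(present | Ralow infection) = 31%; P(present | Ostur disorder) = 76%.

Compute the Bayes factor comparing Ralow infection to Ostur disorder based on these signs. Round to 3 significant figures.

0.357

Joint likelihood of the sign pattern under each hypothesis (using 1 − P(present | H) for each absent sign):
  Ralow infection: 0.57 × 0.10 × (1 − 0.31) = 0.03933
  Ostur disorder: 0.51 × 0.90 × (1 − 0.76) = 0.11016
Bayes factor = 0.03933 / 0.11016 ≈ 0.357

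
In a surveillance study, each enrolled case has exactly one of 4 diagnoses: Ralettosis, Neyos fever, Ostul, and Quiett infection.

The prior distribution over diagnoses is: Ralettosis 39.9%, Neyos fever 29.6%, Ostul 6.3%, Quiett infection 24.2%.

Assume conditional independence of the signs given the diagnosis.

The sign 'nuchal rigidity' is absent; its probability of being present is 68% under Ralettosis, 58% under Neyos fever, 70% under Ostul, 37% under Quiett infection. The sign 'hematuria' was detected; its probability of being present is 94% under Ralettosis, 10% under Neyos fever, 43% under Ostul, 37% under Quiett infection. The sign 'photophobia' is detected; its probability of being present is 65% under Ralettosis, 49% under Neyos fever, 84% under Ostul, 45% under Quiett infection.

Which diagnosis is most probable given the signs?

For each hypothesis, the unnormalized posterior weight is prior × product of the sign likelihoods (using 1 − P(present | H) for each absent sign):
  Ralettosis: 0.399 × (1 − 0.68) × 0.94 × 0.65 = 0.078012
  Neyos fever: 0.296 × (1 − 0.58) × 0.10 × 0.49 = 0.0060917
  Ostul: 0.063 × (1 − 0.70) × 0.43 × 0.84 = 0.0068267
  Quiett infection: 0.242 × (1 − 0.37) × 0.37 × 0.45 = 0.025385
The unnormalized weights sum to 0.11632.
P(Ralettosis | evidence) ≈ 0.078012 / 0.11632 ≈ 0.671
P(Neyos fever | evidence) ≈ 0.0060917 / 0.11632 ≈ 0.052
P(Ostul | evidence) ≈ 0.0068267 / 0.11632 ≈ 0.059
P(Quiett infection | evidence) ≈ 0.025385 / 0.11632 ≈ 0.218
The largest is 0.671, so Ralettosis is most probable.

Ralettosis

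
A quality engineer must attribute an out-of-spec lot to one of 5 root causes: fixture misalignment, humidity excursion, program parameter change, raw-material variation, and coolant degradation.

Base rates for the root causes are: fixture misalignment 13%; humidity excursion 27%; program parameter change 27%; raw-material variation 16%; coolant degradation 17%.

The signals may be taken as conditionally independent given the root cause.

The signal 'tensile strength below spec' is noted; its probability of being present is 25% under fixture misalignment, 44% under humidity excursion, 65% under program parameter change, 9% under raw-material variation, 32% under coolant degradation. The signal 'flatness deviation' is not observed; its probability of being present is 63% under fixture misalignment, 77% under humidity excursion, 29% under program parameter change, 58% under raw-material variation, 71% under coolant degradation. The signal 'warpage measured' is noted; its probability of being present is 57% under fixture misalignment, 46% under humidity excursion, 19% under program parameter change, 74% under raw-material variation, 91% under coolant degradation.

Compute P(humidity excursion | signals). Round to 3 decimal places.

0.203

By Bayes' rule with conditional independence, the unnormalized weight for each hypothesis is prior × ∏ likelihoods (using 1 − P(present | H) for each absent signal):
  fixture misalignment: 0.13 × 0.25 × (1 − 0.63) × 0.57 = 0.0068543
  humidity excursion: 0.27 × 0.44 × (1 − 0.77) × 0.46 = 0.012569
  program parameter change: 0.27 × 0.65 × (1 − 0.29) × 0.19 = 0.023675
  raw-material variation: 0.16 × 0.09 × (1 − 0.58) × 0.74 = 0.0044755
  coolant degradation: 0.17 × 0.32 × (1 − 0.71) × 0.91 = 0.014356
The unnormalized weights sum to 0.06193.
P(humidity excursion | evidence) = 0.012569 / 0.06193 ≈ 0.203.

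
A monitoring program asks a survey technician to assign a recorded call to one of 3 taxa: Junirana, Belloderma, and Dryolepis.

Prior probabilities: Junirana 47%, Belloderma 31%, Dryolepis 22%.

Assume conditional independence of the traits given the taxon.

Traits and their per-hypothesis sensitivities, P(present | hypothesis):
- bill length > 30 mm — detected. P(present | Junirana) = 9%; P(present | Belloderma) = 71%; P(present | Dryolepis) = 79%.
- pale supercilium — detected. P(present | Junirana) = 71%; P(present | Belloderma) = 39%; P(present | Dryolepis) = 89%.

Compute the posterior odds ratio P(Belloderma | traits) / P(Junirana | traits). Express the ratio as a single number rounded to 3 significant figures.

2.86

Posterior odds equal prior odds times the likelihood ratio; only the two competing hypotheses matter.
  Belloderma: 0.31 × 0.71 × 0.39 = 0.085839
  Junirana: 0.47 × 0.09 × 0.71 = 0.030033
Posterior odds = 0.085839 / 0.030033 ≈ 2.86.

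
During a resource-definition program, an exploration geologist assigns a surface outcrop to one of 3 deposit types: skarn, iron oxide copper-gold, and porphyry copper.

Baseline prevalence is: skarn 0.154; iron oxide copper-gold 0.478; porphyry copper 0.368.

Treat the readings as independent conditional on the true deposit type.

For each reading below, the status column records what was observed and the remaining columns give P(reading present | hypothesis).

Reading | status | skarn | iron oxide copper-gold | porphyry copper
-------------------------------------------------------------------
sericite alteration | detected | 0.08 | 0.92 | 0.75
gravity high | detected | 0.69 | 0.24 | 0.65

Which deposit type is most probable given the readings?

porphyry copper

Multiply each prior by the joint likelihood of the reading pattern:
  skarn: 0.154 × 0.08 × 0.69 = 0.0085008
  iron oxide copper-gold: 0.478 × 0.92 × 0.24 = 0.10554
  porphyry copper: 0.368 × 0.75 × 0.65 = 0.1794
Marginal likelihood of the evidence = 0.29344.
P(skarn | evidence) ≈ 0.0085008 / 0.29344 ≈ 0.029
P(iron oxide copper-gold | evidence) ≈ 0.10554 / 0.29344 ≈ 0.360
P(porphyry copper | evidence) ≈ 0.1794 / 0.29344 ≈ 0.611
The largest is 0.611, so porphyry copper is most probable.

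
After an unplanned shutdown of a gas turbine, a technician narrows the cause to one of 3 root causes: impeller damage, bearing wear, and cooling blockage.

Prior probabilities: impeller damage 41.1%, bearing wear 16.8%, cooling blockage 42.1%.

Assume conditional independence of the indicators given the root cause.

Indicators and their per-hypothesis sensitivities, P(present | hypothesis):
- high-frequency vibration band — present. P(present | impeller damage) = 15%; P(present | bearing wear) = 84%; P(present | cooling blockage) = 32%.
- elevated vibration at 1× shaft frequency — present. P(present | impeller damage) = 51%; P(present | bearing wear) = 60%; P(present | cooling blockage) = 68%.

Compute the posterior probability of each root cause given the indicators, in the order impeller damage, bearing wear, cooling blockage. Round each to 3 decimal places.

By Bayes' rule with conditional independence, the unnormalized weight for each hypothesis is prior × ∏ likelihoods:
  impeller damage: 0.411 × 0.15 × 0.51 = 0.031441
  bearing wear: 0.168 × 0.84 × 0.60 = 0.084672
  cooling blockage: 0.421 × 0.32 × 0.68 = 0.09161
Normalizing constant Z = 0.031441 + 0.084672 + 0.09161 = 0.20772.
P(impeller damage | evidence) = 0.031441 / 0.20772 ≈ 0.151
P(bearing wear | evidence) = 0.084672 / 0.20772 ≈ 0.408
P(cooling blockage | evidence) = 0.09161 / 0.20772 ≈ 0.441

0.151, 0.408, 0.441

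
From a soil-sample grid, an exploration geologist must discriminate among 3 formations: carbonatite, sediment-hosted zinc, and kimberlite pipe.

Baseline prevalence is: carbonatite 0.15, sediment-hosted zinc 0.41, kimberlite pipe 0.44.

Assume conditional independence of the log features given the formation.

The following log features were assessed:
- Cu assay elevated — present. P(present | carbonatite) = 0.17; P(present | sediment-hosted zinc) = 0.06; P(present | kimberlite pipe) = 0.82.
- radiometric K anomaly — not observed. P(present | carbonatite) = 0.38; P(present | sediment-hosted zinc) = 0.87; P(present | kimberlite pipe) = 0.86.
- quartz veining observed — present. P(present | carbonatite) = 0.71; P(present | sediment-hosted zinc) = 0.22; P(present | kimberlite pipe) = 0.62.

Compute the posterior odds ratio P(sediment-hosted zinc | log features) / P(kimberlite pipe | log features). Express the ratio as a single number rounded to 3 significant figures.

The normalizing constant cancels in an odds ratio, so compute prior × likelihood for the two hypotheses only (using 1 − P(present | H) for each absent log feature):
  sediment-hosted zinc: 0.41 × 0.06 × (1 − 0.87) × 0.22 = 0.00070356
  kimberlite pipe: 0.44 × 0.82 × (1 − 0.86) × 0.62 = 0.031317
Odds(sediment-hosted zinc : kimberlite pipe) = 0.00070356 / 0.031317 ≈ 0.0225.

0.0225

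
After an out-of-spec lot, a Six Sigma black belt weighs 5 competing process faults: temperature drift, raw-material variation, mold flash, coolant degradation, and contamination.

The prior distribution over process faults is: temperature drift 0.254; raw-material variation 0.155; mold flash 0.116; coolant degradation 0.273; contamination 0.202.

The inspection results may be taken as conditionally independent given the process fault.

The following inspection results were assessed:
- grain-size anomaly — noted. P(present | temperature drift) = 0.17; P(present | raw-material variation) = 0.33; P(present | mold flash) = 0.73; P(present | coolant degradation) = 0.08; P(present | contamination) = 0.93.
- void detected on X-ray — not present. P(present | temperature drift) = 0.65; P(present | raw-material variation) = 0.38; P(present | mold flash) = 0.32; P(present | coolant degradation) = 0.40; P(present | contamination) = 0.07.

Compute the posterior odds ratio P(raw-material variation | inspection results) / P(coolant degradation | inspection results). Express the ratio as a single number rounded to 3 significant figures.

The normalizing constant cancels in an odds ratio, so compute prior × likelihood for the two hypotheses only (using 1 − P(present | H) for each absent inspection result):
  raw-material variation: 0.155 × 0.33 × (1 − 0.38) = 0.031713
  coolant degradation: 0.273 × 0.08 × (1 − 0.40) = 0.013104
Posterior odds = 0.031713 / 0.013104 ≈ 2.42.

2.42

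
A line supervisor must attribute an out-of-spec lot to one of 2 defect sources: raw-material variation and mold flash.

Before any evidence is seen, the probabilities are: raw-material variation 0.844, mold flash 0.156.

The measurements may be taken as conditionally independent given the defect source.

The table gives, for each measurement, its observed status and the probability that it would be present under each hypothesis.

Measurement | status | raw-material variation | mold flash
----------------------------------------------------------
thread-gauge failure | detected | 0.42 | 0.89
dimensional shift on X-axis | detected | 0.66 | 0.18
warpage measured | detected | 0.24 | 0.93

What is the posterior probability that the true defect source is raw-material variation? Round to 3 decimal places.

By Bayes' rule with conditional independence, the unnormalized weight for each hypothesis is prior × ∏ likelihoods:
  raw-material variation: 0.844 × 0.42 × 0.66 × 0.24 = 0.05615
  mold flash: 0.156 × 0.89 × 0.18 × 0.93 = 0.023242
The unnormalized weights sum to 0.079391.
P(raw-material variation | evidence) = 0.05615 / 0.079391 ≈ 0.707.

0.707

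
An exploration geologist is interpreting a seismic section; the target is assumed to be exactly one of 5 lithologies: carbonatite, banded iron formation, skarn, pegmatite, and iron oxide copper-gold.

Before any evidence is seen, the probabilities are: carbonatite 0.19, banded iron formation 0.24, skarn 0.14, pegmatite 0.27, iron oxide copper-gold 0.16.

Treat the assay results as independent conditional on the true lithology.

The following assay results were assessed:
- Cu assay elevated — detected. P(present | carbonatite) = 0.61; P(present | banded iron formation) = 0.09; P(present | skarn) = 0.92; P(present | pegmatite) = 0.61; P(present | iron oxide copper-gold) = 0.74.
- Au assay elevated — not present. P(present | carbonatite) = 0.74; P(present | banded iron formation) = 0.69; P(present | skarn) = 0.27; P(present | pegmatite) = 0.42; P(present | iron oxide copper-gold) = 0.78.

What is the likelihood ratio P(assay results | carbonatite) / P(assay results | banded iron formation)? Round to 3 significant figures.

Joint likelihood of the assay result pattern under each hypothesis (using 1 − P(present | H) for each absent assay result):
  carbonatite: 0.61 × (1 − 0.74) = 0.1586
  banded iron formation: 0.09 × (1 − 0.69) = 0.0279
Bayes factor = 0.1586 / 0.0279 ≈ 5.68

5.68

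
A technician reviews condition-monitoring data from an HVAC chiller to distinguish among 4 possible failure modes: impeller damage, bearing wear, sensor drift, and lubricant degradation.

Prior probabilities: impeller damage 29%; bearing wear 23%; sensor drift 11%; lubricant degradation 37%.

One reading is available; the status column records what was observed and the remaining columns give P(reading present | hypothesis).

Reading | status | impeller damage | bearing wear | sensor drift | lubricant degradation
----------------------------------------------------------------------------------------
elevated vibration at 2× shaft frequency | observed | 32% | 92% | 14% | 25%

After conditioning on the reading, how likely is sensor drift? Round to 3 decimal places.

0.037

By Bayes' rule, the unnormalized weight for each hypothesis is prior × likelihood:
  impeller damage: 0.29 × 0.32 = 0.0928
  bearing wear: 0.23 × 0.92 = 0.2116
  sensor drift: 0.11 × 0.14 = 0.0154
  lubricant degradation: 0.37 × 0.25 = 0.0925
The unnormalized weights sum to 0.4123.
P(sensor drift | evidence) = 0.0154 / 0.4123 ≈ 0.037.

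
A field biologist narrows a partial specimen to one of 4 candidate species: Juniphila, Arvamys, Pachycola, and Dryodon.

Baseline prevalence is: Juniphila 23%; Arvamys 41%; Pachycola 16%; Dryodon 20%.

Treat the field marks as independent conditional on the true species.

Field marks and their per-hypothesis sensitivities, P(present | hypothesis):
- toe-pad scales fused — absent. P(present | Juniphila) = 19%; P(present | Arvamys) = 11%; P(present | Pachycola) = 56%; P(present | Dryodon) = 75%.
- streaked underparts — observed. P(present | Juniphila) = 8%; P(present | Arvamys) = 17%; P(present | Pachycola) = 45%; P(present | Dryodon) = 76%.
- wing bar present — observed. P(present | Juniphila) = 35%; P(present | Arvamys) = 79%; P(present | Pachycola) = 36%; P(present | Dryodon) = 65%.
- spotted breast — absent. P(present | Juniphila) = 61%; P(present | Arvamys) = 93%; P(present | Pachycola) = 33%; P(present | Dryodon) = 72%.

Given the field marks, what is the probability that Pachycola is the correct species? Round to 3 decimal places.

0.382

For each hypothesis, the unnormalized posterior weight is prior × product of the field mark likelihoods (using 1 − P(present | H) for each absent field mark):
  Juniphila: 0.23 × (1 − 0.19) × 0.08 × 0.35 × (1 − 0.61) = 0.0020344
  Arvamys: 0.41 × (1 − 0.11) × 0.17 × 0.79 × (1 − 0.93) = 0.0034304
  Pachycola: 0.16 × (1 − 0.56) × 0.45 × 0.36 × (1 − 0.33) = 0.0076412
  Dryodon: 0.20 × (1 − 0.75) × 0.76 × 0.65 × (1 − 0.72) = 0.006916
Marginal likelihood of the evidence = 0.020022.
P(Pachycola | evidence) = 0.0076412 / 0.020022 ≈ 0.382.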